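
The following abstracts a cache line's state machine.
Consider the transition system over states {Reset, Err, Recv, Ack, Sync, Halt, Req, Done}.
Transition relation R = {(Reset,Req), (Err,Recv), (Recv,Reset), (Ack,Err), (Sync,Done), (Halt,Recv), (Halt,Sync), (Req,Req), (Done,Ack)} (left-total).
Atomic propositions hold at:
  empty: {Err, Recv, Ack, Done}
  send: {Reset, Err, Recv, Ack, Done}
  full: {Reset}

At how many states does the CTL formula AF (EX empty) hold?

5

Sat(EX empty) = {s : some successor in {Err, Recv, Ack, Done}} = {Err, Ack, Sync, Halt, Done}
AF (EX empty): least fixpoint, start Z0 = {Err, Ack, Sync, Halt, Done}, add states with every successor in Z. Already a fixed point.
Sat(AF (EX empty)) = {Err, Ack, Sync, Halt, Done}
|Sat(AF (EX empty))| = |{Err, Ack, Sync, Halt, Done}| = 5.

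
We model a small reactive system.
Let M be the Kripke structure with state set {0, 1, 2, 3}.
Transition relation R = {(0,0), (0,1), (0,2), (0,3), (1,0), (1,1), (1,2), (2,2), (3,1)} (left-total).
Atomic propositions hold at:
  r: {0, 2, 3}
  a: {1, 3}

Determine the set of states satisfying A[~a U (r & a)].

Sat(~a) = {0, 2}
Sat(r & a) = {3}
A[~a U (r & a)]: least fixpoint, start Z0 = Sat((r & a)) = {3}, add states in Sat(~a) with every successor in Z. Already a fixed point.
Sat(A[~a U (r & a)]) = {3}

{3}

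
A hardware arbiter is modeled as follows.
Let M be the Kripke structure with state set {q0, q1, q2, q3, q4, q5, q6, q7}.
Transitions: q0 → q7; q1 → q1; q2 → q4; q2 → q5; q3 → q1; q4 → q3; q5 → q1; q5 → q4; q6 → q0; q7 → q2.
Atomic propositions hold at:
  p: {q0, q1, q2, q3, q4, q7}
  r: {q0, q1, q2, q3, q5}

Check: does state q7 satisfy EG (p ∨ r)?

Yes

Sat(p ∨ r) = {q0, q1, q2, q3, q4, q5, q7}
EG (p ∨ r): greatest fixpoint, start Z0 = {q0, q1, q2, q3, q4, q5, q7}, keep only states in Sat with some successor in Z. Already a fixed point.
Sat(EG (p ∨ r)) = {q0, q1, q2, q3, q4, q5, q7}
q7 ∈ Sat(EG (p ∨ r)) = {q0, q1, q2, q3, q4, q5, q7}, so the formula holds at q7.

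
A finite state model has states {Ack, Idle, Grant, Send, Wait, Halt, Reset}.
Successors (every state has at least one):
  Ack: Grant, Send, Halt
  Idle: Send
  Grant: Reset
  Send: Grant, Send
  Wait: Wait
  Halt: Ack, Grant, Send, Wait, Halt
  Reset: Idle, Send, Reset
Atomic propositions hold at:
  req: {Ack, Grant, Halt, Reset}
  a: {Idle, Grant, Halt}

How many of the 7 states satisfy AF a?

AF a: least fixpoint, start Z0 = {Idle, Grant, Halt}, add states with every successor in Z. Already a fixed point.
Sat(AF a) = {Idle, Grant, Halt}
|Sat(AF a)| = |{Idle, Grant, Halt}| = 3.

3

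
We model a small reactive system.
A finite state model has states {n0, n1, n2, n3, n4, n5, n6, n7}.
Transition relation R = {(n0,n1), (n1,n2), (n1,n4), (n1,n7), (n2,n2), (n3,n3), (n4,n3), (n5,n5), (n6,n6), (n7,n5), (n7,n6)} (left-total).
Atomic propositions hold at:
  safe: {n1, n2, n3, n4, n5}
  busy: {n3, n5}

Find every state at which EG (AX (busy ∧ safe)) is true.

{n3, n4, n5}

Sat(busy ∧ safe) = {n3, n5}
Sat(AX (busy ∧ safe)) = {s : every successor in {n3, n5}} = {n3, n4, n5}
EG (AX (busy ∧ safe)): greatest fixpoint, start Z0 = {n3, n4, n5}, keep only states in Sat with some successor in Z. Already a fixed point.
Sat(EG (AX (busy ∧ safe))) = {n3, n4, n5}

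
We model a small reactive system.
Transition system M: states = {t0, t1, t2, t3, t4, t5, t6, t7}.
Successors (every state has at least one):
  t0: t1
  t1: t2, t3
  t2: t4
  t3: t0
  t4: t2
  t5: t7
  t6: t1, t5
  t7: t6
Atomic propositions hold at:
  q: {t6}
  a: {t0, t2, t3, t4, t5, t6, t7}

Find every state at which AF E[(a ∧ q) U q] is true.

Sat(a ∧ q) = {t6}
E[(a ∧ q) U q]: least fixpoint, start Z0 = Sat(q) = {t6}, add states in Sat(a ∧ q) with some successor in Z. Already a fixed point.
Sat(E[(a ∧ q) U q]) = {t6}
AF E[(a ∧ q) U q]: least fixpoint, start Z0 = {t6}, add states with every successor in Z. Z1 = {t6, t7}; Z2 = {t5, t6, t7}; fixed.
Sat(AF E[(a ∧ q) U q]) = {t5, t6, t7}

{t5, t6, t7}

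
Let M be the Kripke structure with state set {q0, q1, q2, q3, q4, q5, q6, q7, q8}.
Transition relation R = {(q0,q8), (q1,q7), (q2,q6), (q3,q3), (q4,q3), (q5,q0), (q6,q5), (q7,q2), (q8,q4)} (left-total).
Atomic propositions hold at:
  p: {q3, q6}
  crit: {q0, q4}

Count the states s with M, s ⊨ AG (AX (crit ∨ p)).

3

Sat(crit ∨ p) = {q0, q3, q4, q6}
Sat(AX (crit ∨ p)) = {s : every successor in {q0, q3, q4, q6}} = {q2, q3, q4, q5, q8}
AG (AX (crit ∨ p)): greatest fixpoint, start Z0 = {q2, q3, q4, q5, q8}, keep only states in Sat with every successor in Z. Z1 = {q3, q4, q8}; fixed.
Sat(AG (AX (crit ∨ p))) = {q3, q4, q8}
|Sat(AG (AX (crit ∨ p)))| = |{q3, q4, q8}| = 3.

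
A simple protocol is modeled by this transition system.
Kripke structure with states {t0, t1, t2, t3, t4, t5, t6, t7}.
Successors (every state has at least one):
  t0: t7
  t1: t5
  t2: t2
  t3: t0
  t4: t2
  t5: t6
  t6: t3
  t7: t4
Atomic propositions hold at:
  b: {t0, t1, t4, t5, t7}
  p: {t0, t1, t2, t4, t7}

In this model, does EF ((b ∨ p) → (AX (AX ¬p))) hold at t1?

Sat(b ∨ p) = {t0, t1, t2, t4, t5, t7}
Sat(¬p) = {t3, t5, t6}
Sat(AX ¬p) = {s : every successor in {t3, t5, t6}} = {t1, t5, t6}
Sat(AX (AX ¬p)) = {s : every successor in {t1, t5, t6}} = {t1, t5}
Sat((b ∨ p) → (AX (AX ¬p))) = {t1, t3, t5, t6}
EF ((b ∨ p) → (AX (AX ¬p))): least fixpoint, start Z0 = {t1, t3, t5, t6}, add states with some successor in Z. Already a fixed point.
Sat(EF ((b ∨ p) → (AX (AX ¬p)))) = {t1, t3, t5, t6}
t1 ∈ Sat(EF ((b ∨ p) → (AX (AX ¬p)))) = {t1, t3, t5, t6}, so the formula holds at t1.

Yes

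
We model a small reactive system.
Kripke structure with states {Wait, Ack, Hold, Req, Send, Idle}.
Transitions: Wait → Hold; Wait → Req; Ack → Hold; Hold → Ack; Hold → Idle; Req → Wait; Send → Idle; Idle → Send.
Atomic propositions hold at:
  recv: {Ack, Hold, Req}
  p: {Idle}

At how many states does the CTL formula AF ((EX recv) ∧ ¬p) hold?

Sat(EX recv) = {s : some successor in {Ack, Hold, Req}} = {Wait, Ack, Hold}
Sat(¬p) = {Wait, Ack, Hold, Req, Send}
Sat((EX recv) ∧ ¬p) = {Wait, Ack, Hold}
AF ((EX recv) ∧ ¬p): least fixpoint, start Z0 = {Wait, Ack, Hold}, add states with every successor in Z. Z1 = {Wait, Ack, Hold, Req}; fixed.
Sat(AF ((EX recv) ∧ ¬p)) = {Wait, Ack, Hold, Req}
|Sat(AF ((EX recv) ∧ ¬p))| = |{Wait, Ack, Hold, Req}| = 4.

4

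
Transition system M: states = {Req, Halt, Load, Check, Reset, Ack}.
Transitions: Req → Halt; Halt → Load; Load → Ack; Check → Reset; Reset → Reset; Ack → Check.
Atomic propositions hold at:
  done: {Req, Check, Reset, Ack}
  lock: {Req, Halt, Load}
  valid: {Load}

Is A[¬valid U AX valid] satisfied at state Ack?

No

Sat(¬valid) = {Req, Halt, Check, Reset, Ack}
Sat(AX valid) = {s : every successor in {Load}} = {Halt}
A[¬valid U AX valid]: least fixpoint, start Z0 = Sat(AX valid) = {Halt}, add states in Sat(¬valid) with every successor in Z. Z1 = {Req, Halt}; fixed.
Sat(A[¬valid U AX valid]) = {Req, Halt}
Ack ∉ Sat(A[¬valid U AX valid]) = {Req, Halt}, so the formula does not hold at Ack.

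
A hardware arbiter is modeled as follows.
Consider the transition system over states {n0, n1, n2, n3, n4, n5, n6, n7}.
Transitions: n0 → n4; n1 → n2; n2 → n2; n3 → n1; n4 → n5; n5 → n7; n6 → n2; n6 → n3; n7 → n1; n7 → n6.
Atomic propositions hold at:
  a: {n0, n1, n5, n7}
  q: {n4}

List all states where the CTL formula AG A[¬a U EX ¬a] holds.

Sat(¬a) = {n2, n3, n4, n6}
Sat(EX ¬a) = {s : some successor in {n2, n3, n4, n6}} = {n0, n1, n2, n6, n7}
A[¬a U EX ¬a]: least fixpoint, start Z0 = Sat(EX ¬a) = {n0, n1, n2, n6, n7}, add states in Sat(¬a) with every successor in Z. Z1 = {n0, n1, n2, n3, n6, n7}; fixed.
Sat(A[¬a U EX ¬a]) = {n0, n1, n2, n3, n6, n7}
AG A[¬a U EX ¬a]: greatest fixpoint, start Z0 = {n0, n1, n2, n3, n6, n7}, keep only states in Sat with every successor in Z. Z1 = {n1, n2, n3, n6, n7}; fixed.
Sat(AG A[¬a U EX ¬a]) = {n1, n2, n3, n6, n7}

{n1, n2, n3, n6, n7}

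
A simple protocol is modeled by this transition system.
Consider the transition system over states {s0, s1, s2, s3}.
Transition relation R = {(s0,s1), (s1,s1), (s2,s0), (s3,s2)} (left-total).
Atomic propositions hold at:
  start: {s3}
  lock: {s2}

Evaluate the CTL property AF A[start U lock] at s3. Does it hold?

A[start U lock]: least fixpoint, start Z0 = Sat(lock) = {s2}, add states in Sat(start) with every successor in Z. Z1 = {s2, s3}; fixed.
Sat(A[start U lock]) = {s2, s3}
AF A[start U lock]: least fixpoint, start Z0 = {s2, s3}, add states with every successor in Z. Already a fixed point.
Sat(AF A[start U lock]) = {s2, s3}
s3 ∈ Sat(AF A[start U lock]) = {s2, s3}, so the formula holds at s3.

Yes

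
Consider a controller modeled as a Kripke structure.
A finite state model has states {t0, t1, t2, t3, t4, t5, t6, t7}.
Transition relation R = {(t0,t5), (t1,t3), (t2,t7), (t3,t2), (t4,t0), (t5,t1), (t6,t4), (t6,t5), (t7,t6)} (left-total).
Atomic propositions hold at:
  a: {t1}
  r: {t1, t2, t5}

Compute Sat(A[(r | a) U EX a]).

Sat(r | a) = {t1, t2, t5}
Sat(EX a) = {s : some successor in {t1}} = {t5}
A[(r | a) U EX a]: least fixpoint, start Z0 = Sat(EX a) = {t5}, add states in Sat(r | a) with every successor in Z. Already a fixed point.
Sat(A[(r | a) U EX a]) = {t5}

{t5}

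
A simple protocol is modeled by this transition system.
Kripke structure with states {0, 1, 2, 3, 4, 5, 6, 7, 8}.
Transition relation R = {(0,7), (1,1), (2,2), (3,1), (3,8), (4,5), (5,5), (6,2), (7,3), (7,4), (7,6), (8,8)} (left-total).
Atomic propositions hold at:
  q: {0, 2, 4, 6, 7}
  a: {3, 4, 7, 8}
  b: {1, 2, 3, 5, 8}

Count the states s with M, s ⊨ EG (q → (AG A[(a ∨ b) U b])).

6

Sat(a ∨ b) = {1, 2, 3, 4, 5, 7, 8}
A[(a ∨ b) U b]: least fixpoint, start Z0 = Sat(b) = {1, 2, 3, 5, 8}, add states in Sat(a ∨ b) with every successor in Z. Z1 = {1, 2, 3, 4, 5, 8}; fixed.
Sat(A[(a ∨ b) U b]) = {1, 2, 3, 4, 5, 8}
AG A[(a ∨ b) U b]: greatest fixpoint, start Z0 = {1, 2, 3, 4, 5, 8}, keep only states in Sat with every successor in Z. Already a fixed point.
Sat(AG A[(a ∨ b) U b]) = {1, 2, 3, 4, 5, 8}
Sat(q → (AG A[(a ∨ b) U b])) = {1, 2, 3, 4, 5, 8}
EG (q → (AG A[(a ∨ b) U b])): greatest fixpoint, start Z0 = {1, 2, 3, 4, 5, 8}, keep only states in Sat with some successor in Z. Already a fixed point.
Sat(EG (q → (AG A[(a ∨ b) U b]))) = {1, 2, 3, 4, 5, 8}
|Sat(EG (q → (AG A[(a ∨ b) U b])))| = |{1, 2, 3, 4, 5, 8}| = 6.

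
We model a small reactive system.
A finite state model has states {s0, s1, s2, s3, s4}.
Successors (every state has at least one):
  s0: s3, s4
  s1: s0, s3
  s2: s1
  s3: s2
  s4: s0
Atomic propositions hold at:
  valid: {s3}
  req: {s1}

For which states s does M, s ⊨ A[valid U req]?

A[valid U req]: least fixpoint, start Z0 = Sat(req) = {s1}, add states in Sat(valid) with every successor in Z. Already a fixed point.
Sat(A[valid U req]) = {s1}

{s1}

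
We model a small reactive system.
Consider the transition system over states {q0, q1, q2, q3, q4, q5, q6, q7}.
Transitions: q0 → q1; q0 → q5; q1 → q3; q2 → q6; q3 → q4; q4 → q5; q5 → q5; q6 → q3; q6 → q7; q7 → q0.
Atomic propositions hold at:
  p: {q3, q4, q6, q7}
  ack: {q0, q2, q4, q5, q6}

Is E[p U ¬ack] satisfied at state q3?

Yes

Sat(¬ack) = {q1, q3, q7}
E[p U ¬ack]: least fixpoint, start Z0 = Sat(¬ack) = {q1, q3, q7}, add states in Sat(p) with some successor in Z. Z1 = {q1, q3, q6, q7}; fixed.
Sat(E[p U ¬ack]) = {q1, q3, q6, q7}
q3 ∈ Sat(E[p U ¬ack]) = {q1, q3, q6, q7}, so the formula holds at q3.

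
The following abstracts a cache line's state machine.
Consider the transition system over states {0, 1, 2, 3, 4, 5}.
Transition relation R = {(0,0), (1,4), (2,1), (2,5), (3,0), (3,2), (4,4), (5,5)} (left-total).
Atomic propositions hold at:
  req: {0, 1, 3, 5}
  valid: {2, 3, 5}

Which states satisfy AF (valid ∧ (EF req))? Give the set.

{2, 3, 5}

EF req: least fixpoint, start Z0 = {0, 1, 3, 5}, add states with some successor in Z. Z1 = {0, 1, 2, 3, 5}; fixed.
Sat(EF req) = {0, 1, 2, 3, 5}
Sat(valid ∧ (EF req)) = {2, 3, 5}
AF (valid ∧ (EF req)): least fixpoint, start Z0 = {2, 3, 5}, add states with every successor in Z. Already a fixed point.
Sat(AF (valid ∧ (EF req))) = {2, 3, 5}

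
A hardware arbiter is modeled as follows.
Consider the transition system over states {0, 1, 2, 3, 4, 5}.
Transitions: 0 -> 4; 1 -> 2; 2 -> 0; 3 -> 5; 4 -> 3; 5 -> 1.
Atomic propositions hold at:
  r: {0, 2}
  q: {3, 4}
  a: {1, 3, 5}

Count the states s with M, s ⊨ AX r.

Sat(AX r) = {s : every successor in {0, 2}} = {1, 2}
|Sat(AX r)| = |{1, 2}| = 2.

2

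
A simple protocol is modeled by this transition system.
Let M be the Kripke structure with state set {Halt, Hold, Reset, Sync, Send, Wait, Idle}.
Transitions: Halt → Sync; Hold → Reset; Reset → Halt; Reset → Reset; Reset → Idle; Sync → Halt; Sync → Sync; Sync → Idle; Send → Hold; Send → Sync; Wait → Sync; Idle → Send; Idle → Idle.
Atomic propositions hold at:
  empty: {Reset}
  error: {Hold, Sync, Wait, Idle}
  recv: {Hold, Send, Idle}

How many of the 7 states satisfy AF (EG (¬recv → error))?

Sat(¬recv) = {Halt, Reset, Sync, Wait}
Sat(¬recv → error) = {Hold, Sync, Send, Wait, Idle}
EG (¬recv → error): greatest fixpoint, start Z0 = {Hold, Sync, Send, Wait, Idle}, keep only states in Sat with some successor in Z. Z1 = {Sync, Send, Wait, Idle}; fixed.
Sat(EG (¬recv → error)) = {Sync, Send, Wait, Idle}
AF (EG (¬recv → error)): least fixpoint, start Z0 = {Sync, Send, Wait, Idle}, add states with every successor in Z. Z1 = {Halt, Sync, Send, Wait, Idle}; fixed.
Sat(AF (EG (¬recv → error))) = {Halt, Sync, Send, Wait, Idle}
|Sat(AF (EG (¬recv → error)))| = |{Halt, Sync, Send, Wait, Idle}| = 5.

5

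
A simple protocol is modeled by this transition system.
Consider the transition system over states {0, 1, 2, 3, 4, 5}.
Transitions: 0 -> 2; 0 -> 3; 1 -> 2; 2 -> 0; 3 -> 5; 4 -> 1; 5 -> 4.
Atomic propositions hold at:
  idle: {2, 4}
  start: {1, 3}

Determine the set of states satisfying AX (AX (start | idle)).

Sat(start | idle) = {1, 2, 3, 4}
Sat(AX (start | idle)) = {s : every successor in {1, 2, 3, 4}} = {0, 1, 4, 5}
Sat(AX (AX (start | idle))) = {s : every successor in {0, 1, 4, 5}} = {2, 3, 4, 5}

{2, 3, 4, 5}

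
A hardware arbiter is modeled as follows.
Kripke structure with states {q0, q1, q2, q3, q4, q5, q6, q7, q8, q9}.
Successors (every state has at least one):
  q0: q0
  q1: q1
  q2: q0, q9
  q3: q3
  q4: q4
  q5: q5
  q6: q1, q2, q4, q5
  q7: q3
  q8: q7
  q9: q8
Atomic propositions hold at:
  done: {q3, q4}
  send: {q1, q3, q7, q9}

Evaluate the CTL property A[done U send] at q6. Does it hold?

A[done U send]: least fixpoint, start Z0 = Sat(send) = {q1, q3, q7, q9}, add states in Sat(done) with every successor in Z. Already a fixed point.
Sat(A[done U send]) = {q1, q3, q7, q9}
q6 ∉ Sat(A[done U send]) = {q1, q3, q7, q9}, so the formula does not hold at q6.

No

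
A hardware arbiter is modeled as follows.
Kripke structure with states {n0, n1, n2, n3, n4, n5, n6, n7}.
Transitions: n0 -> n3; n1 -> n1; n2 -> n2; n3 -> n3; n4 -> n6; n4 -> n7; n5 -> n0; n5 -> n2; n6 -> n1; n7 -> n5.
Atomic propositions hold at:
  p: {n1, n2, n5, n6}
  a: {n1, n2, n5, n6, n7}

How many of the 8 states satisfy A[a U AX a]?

5

Sat(AX a) = {s : every successor in {n1, n2, n5, n6, n7}} = {n1, n2, n4, n6, n7}
A[a U AX a]: least fixpoint, start Z0 = Sat(AX a) = {n1, n2, n4, n6, n7}, add states in Sat(a) with every successor in Z. Already a fixed point.
Sat(A[a U AX a]) = {n1, n2, n4, n6, n7}
|Sat(A[a U AX a])| = |{n1, n2, n4, n6, n7}| = 5.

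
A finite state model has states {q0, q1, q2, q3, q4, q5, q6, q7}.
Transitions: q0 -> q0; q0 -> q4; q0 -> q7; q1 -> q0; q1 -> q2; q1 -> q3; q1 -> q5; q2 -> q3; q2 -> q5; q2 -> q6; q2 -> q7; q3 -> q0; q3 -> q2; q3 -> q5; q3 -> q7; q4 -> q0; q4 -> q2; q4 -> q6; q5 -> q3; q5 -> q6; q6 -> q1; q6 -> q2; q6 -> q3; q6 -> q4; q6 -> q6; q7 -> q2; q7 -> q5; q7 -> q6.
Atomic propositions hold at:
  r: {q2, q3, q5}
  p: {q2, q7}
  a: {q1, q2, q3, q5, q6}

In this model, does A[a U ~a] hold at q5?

Sat(~a) = {q0, q4, q7}
A[a U ~a]: least fixpoint, start Z0 = Sat(~a) = {q0, q4, q7}, add states in Sat(a) with every successor in Z. Already a fixed point.
Sat(A[a U ~a]) = {q0, q4, q7}
q5 ∉ Sat(A[a U ~a]) = {q0, q4, q7}, so the formula does not hold at q5.

No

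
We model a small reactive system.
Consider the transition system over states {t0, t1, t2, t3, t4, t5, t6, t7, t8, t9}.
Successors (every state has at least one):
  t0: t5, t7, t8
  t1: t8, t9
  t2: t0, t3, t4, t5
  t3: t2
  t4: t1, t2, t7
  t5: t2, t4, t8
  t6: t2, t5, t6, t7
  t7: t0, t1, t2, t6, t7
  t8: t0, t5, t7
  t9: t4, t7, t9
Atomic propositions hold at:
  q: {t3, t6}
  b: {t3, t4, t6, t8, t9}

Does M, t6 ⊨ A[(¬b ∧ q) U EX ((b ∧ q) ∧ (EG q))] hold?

Sat(¬b) = {t0, t1, t2, t5, t7}
Sat(¬b ∧ q) = ∅
Sat(b ∧ q) = {t3, t6}
EG q: greatest fixpoint, start Z0 = {t3, t6}, keep only states in Sat with some successor in Z. Z1 = {t6}; fixed.
Sat(EG q) = {t6}
Sat((b ∧ q) ∧ (EG q)) = {t6}
Sat(EX ((b ∧ q) ∧ (EG q))) = {s : some successor in {t6}} = {t6, t7}
A[(¬b ∧ q) U EX ((b ∧ q) ∧ (EG q))]: least fixpoint, start Z0 = Sat(EX ((b ∧ q) ∧ (EG q))) = {t6, t7}, add states in Sat(¬b ∧ q) with every successor in Z. Already a fixed point.
Sat(A[(¬b ∧ q) U EX ((b ∧ q) ∧ (EG q))]) = {t6, t7}
t6 ∈ Sat(A[(¬b ∧ q) U EX ((b ∧ q) ∧ (EG q))]) = {t6, t7}, so the formula holds at t6.

Yes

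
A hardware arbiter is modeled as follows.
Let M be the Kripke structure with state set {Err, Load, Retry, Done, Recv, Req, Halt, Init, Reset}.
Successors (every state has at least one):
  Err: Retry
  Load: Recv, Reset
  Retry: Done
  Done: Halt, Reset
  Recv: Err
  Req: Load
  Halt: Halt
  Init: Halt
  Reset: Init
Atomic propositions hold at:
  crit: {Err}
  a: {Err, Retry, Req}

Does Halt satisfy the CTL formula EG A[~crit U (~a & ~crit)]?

Yes

Sat(~crit) = {Load, Retry, Done, Recv, Req, Halt, Init, Reset}
Sat(~a) = {Load, Done, Recv, Halt, Init, Reset}
Sat(~a & ~crit) = {Load, Done, Recv, Halt, Init, Reset}
A[~crit U (~a & ~crit)]: least fixpoint, start Z0 = Sat((~a & ~crit)) = {Load, Done, Recv, Halt, Init, Reset}, add states in Sat(~crit) with every successor in Z. Z1 = {Load, Retry, Done, Recv, Req, Halt, Init, Reset}; fixed.
Sat(A[~crit U (~a & ~crit)]) = {Load, Retry, Done, Recv, Req, Halt, Init, Reset}
EG A[~crit U (~a & ~crit)]: greatest fixpoint, start Z0 = {Load, Retry, Done, Recv, Req, Halt, Init, Reset}, keep only states in Sat with some successor in Z. Z1 = {Load, Retry, Done, Req, Halt, Init, Reset}; fixed.
Sat(EG A[~crit U (~a & ~crit)]) = {Load, Retry, Done, Req, Halt, Init, Reset}
Halt ∈ Sat(EG A[~crit U (~a & ~crit)]) = {Load, Retry, Done, Req, Halt, Init, Reset}, so the formula holds at Halt.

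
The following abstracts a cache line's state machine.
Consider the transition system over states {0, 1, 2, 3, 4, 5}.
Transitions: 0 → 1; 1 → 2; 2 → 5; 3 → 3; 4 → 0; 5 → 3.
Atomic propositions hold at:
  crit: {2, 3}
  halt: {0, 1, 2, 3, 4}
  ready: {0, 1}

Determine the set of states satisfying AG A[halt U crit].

A[halt U crit]: least fixpoint, start Z0 = Sat(crit) = {2, 3}, add states in Sat(halt) with every successor in Z. Z1 = {1, 2, 3}; Z2 = {0, 1, 2, 3}; Z3 = {0, 1, 2, 3, 4}; fixed.
Sat(A[halt U crit]) = {0, 1, 2, 3, 4}
AG A[halt U crit]: greatest fixpoint, start Z0 = {0, 1, 2, 3, 4}, keep only states in Sat with every successor in Z. Z1 = {0, 1, 3, 4}; Z2 = {0, 3, 4}; Z3 = {3, 4}; Z4 = {3}; fixed.
Sat(AG A[halt U crit]) = {3}

{3}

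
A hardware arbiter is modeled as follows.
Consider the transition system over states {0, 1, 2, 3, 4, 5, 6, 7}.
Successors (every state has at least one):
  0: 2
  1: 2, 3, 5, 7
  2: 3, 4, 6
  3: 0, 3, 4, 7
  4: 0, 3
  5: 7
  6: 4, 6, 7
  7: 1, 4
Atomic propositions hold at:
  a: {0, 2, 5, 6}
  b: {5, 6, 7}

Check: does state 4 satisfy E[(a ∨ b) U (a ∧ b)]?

No

Sat(a ∨ b) = {0, 2, 5, 6, 7}
Sat(a ∧ b) = {5, 6}
E[(a ∨ b) U (a ∧ b)]: least fixpoint, start Z0 = Sat((a ∧ b)) = {5, 6}, add states in Sat(a ∨ b) with some successor in Z. Z1 = {2, 5, 6}; Z2 = {0, 2, 5, 6}; fixed.
Sat(E[(a ∨ b) U (a ∧ b)]) = {0, 2, 5, 6}
4 ∉ Sat(E[(a ∨ b) U (a ∧ b)]) = {0, 2, 5, 6}, so the formula does not hold at 4.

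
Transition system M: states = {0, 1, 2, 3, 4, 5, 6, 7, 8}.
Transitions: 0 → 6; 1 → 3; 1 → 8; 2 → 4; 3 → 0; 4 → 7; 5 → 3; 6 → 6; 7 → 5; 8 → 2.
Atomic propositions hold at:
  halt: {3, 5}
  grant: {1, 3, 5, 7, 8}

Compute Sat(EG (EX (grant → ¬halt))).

{0, 1, 3, 6}

Sat(¬halt) = {0, 1, 2, 4, 6, 7, 8}
Sat(grant → ¬halt) = {0, 1, 2, 4, 6, 7, 8}
Sat(EX (grant → ¬halt)) = {s : some successor in {0, 1, 2, 4, 6, 7, 8}} = {0, 1, 2, 3, 4, 6, 8}
EG (EX (grant → ¬halt)): greatest fixpoint, start Z0 = {0, 1, 2, 3, 4, 6, 8}, keep only states in Sat with some successor in Z. Z1 = {0, 1, 2, 3, 6, 8}; Z2 = {0, 1, 3, 6, 8}; Z3 = {0, 1, 3, 6}; fixed.
Sat(EG (EX (grant → ¬halt))) = {0, 1, 3, 6}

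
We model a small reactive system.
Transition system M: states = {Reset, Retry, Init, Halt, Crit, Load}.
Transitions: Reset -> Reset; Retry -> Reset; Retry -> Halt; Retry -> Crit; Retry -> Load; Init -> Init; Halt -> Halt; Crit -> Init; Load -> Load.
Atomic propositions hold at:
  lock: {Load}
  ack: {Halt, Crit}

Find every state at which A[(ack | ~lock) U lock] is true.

Sat(~lock) = {Reset, Retry, Init, Halt, Crit}
Sat(ack | ~lock) = {Reset, Retry, Init, Halt, Crit}
A[(ack | ~lock) U lock]: least fixpoint, start Z0 = Sat(lock) = {Load}, add states in Sat(ack | ~lock) with every successor in Z. Already a fixed point.
Sat(A[(ack | ~lock) U lock]) = {Load}

{Load}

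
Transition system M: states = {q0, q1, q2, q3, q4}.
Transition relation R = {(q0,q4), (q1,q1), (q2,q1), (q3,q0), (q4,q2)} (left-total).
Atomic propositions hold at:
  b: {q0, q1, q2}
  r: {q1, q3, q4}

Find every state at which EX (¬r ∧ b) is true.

{q3, q4}

Sat(¬r) = {q0, q2}
Sat(¬r ∧ b) = {q0, q2}
Sat(EX (¬r ∧ b)) = {s : some successor in {q0, q2}} = {q3, q4}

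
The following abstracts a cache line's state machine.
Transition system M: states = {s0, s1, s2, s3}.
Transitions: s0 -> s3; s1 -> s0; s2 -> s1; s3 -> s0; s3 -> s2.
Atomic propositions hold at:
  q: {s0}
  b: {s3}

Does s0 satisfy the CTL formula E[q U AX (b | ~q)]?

Yes

Sat(~q) = {s1, s2, s3}
Sat(b | ~q) = {s1, s2, s3}
Sat(AX (b | ~q)) = {s : every successor in {s1, s2, s3}} = {s0, s2}
E[q U AX (b | ~q)]: least fixpoint, start Z0 = Sat(AX (b | ~q)) = {s0, s2}, add states in Sat(q) with some successor in Z. Already a fixed point.
Sat(E[q U AX (b | ~q)]) = {s0, s2}
s0 ∈ Sat(E[q U AX (b | ~q)]) = {s0, s2}, so the formula holds at s0.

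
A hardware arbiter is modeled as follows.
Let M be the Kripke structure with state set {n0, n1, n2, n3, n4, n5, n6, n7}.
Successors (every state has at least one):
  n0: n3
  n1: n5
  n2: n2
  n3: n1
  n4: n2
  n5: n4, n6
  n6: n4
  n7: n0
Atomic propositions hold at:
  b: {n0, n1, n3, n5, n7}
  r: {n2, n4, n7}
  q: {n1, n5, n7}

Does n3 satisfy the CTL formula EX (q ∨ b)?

Yes

Sat(q ∨ b) = {n0, n1, n3, n5, n7}
Sat(EX (q ∨ b)) = {s : some successor in {n0, n1, n3, n5, n7}} = {n0, n1, n3, n7}
n3 ∈ Sat(EX (q ∨ b)) = {n0, n1, n3, n7}, so the formula holds at n3.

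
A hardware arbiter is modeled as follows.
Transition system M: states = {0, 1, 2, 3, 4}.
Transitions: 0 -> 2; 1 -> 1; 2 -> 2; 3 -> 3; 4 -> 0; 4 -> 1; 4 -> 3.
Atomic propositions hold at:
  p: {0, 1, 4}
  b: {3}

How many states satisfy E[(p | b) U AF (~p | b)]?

Sat(p | b) = {0, 1, 3, 4}
Sat(~p) = {2, 3}
Sat(~p | b) = {2, 3}
AF (~p | b): least fixpoint, start Z0 = {2, 3}, add states with every successor in Z. Z1 = {0, 2, 3}; fixed.
Sat(AF (~p | b)) = {0, 2, 3}
E[(p | b) U AF (~p | b)]: least fixpoint, start Z0 = Sat(AF (~p | b)) = {0, 2, 3}, add states in Sat(p | b) with some successor in Z. Z1 = {0, 2, 3, 4}; fixed.
Sat(E[(p | b) U AF (~p | b)]) = {0, 2, 3, 4}
|Sat(E[(p | b) U AF (~p | b)])| = |{0, 2, 3, 4}| = 4.

4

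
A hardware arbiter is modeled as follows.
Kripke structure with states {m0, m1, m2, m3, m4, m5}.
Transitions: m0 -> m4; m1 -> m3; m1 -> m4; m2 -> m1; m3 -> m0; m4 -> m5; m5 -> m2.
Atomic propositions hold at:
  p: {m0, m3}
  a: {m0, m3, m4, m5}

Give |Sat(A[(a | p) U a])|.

4

Sat(a | p) = {m0, m3, m4, m5}
A[(a | p) U a]: least fixpoint, start Z0 = Sat(a) = {m0, m3, m4, m5}, add states in Sat(a | p) with every successor in Z. Already a fixed point.
Sat(A[(a | p) U a]) = {m0, m3, m4, m5}
|Sat(A[(a | p) U a])| = |{m0, m3, m4, m5}| = 4.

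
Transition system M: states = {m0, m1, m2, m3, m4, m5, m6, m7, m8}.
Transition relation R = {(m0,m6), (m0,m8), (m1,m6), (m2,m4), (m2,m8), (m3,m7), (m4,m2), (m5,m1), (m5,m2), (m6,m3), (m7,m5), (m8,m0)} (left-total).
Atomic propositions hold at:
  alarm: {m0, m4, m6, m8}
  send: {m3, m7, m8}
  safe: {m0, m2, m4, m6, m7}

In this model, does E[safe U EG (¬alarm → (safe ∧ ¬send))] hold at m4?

Sat(¬alarm) = {m1, m2, m3, m5, m7}
Sat(¬send) = {m0, m1, m2, m4, m5, m6}
Sat(safe ∧ ¬send) = {m0, m2, m4, m6}
Sat(¬alarm → (safe ∧ ¬send)) = {m0, m2, m4, m6, m8}
EG (¬alarm → (safe ∧ ¬send)): greatest fixpoint, start Z0 = {m0, m2, m4, m6, m8}, keep only states in Sat with some successor in Z. Z1 = {m0, m2, m4, m8}; fixed.
Sat(EG (¬alarm → (safe ∧ ¬send))) = {m0, m2, m4, m8}
E[safe U EG (¬alarm → (safe ∧ ¬send))]: least fixpoint, start Z0 = Sat(EG (¬alarm → (safe ∧ ¬send))) = {m0, m2, m4, m8}, add states in Sat(safe) with some successor in Z. Already a fixed point.
Sat(E[safe U EG (¬alarm → (safe ∧ ¬send))]) = {m0, m2, m4, m8}
m4 ∈ Sat(E[safe U EG (¬alarm → (safe ∧ ¬send))]) = {m0, m2, m4, m8}, so the formula holds at m4.

Yes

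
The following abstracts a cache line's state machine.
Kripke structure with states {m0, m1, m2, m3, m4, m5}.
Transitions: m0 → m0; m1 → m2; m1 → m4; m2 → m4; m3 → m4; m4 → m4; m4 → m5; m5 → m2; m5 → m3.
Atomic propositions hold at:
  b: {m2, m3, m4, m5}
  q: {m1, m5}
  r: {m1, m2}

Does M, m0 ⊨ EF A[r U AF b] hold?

AF b: least fixpoint, start Z0 = {m2, m3, m4, m5}, add states with every successor in Z. Z1 = {m1, m2, m3, m4, m5}; fixed.
Sat(AF b) = {m1, m2, m3, m4, m5}
A[r U AF b]: least fixpoint, start Z0 = Sat(AF b) = {m1, m2, m3, m4, m5}, add states in Sat(r) with every successor in Z. Already a fixed point.
Sat(A[r U AF b]) = {m1, m2, m3, m4, m5}
EF A[r U AF b]: least fixpoint, start Z0 = {m1, m2, m3, m4, m5}, add states with some successor in Z. Already a fixed point.
Sat(EF A[r U AF b]) = {m1, m2, m3, m4, m5}
m0 ∉ Sat(EF A[r U AF b]) = {m1, m2, m3, m4, m5}, so the formula does not hold at m0.

No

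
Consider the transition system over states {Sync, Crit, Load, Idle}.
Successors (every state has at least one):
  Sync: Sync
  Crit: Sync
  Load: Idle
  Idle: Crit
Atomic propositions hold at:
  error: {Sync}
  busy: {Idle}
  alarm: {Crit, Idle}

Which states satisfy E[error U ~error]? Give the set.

{Crit, Load, Idle}

Sat(~error) = {Crit, Load, Idle}
E[error U ~error]: least fixpoint, start Z0 = Sat(~error) = {Crit, Load, Idle}, add states in Sat(error) with some successor in Z. Already a fixed point.
Sat(E[error U ~error]) = {Crit, Load, Idle}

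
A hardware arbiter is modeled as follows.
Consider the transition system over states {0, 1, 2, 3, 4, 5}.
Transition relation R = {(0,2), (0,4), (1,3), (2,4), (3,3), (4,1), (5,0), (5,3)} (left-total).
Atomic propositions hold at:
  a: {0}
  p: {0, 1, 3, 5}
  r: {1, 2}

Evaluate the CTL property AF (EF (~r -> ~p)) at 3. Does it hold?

No

Sat(~r) = {0, 3, 4, 5}
Sat(~p) = {2, 4}
Sat(~r -> ~p) = {1, 2, 4}
EF (~r -> ~p): least fixpoint, start Z0 = {1, 2, 4}, add states with some successor in Z. Z1 = {0, 1, 2, 4}; Z2 = {0, 1, 2, 4, 5}; fixed.
Sat(EF (~r -> ~p)) = {0, 1, 2, 4, 5}
AF (EF (~r -> ~p)): least fixpoint, start Z0 = {0, 1, 2, 4, 5}, add states with every successor in Z. Already a fixed point.
Sat(AF (EF (~r -> ~p))) = {0, 1, 2, 4, 5}
3 ∉ Sat(AF (EF (~r -> ~p))) = {0, 1, 2, 4, 5}, so the formula does not hold at 3.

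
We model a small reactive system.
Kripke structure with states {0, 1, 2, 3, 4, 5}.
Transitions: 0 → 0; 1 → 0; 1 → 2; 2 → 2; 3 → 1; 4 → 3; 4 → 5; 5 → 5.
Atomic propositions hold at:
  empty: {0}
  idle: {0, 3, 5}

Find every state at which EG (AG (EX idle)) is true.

Sat(EX idle) = {s : some successor in {0, 3, 5}} = {0, 1, 4, 5}
AG (EX idle): greatest fixpoint, start Z0 = {0, 1, 4, 5}, keep only states in Sat with every successor in Z. Z1 = {0, 5}; fixed.
Sat(AG (EX idle)) = {0, 5}
EG (AG (EX idle)): greatest fixpoint, start Z0 = {0, 5}, keep only states in Sat with some successor in Z. Already a fixed point.
Sat(EG (AG (EX idle))) = {0, 5}

{0, 5}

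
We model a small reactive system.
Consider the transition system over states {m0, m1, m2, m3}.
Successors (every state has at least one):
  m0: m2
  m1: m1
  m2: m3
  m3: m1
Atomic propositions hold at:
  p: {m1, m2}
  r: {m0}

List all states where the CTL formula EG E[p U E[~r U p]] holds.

Sat(~r) = {m1, m2, m3}
E[~r U p]: least fixpoint, start Z0 = Sat(p) = {m1, m2}, add states in Sat(~r) with some successor in Z. Z1 = {m1, m2, m3}; fixed.
Sat(E[~r U p]) = {m1, m2, m3}
E[p U E[~r U p]]: least fixpoint, start Z0 = Sat(E[~r U p]) = {m1, m2, m3}, add states in Sat(p) with some successor in Z. Already a fixed point.
Sat(E[p U E[~r U p]]) = {m1, m2, m3}
EG E[p U E[~r U p]]: greatest fixpoint, start Z0 = {m1, m2, m3}, keep only states in Sat with some successor in Z. Already a fixed point.
Sat(EG E[p U E[~r U p]]) = {m1, m2, m3}

{m1, m2, m3}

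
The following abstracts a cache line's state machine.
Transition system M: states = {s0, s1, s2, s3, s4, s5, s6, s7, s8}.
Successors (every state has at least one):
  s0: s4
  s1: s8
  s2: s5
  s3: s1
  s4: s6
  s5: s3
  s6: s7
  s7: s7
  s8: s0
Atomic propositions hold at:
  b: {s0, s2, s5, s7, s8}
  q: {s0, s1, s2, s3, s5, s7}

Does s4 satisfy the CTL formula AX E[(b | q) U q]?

Sat(b | q) = {s0, s1, s2, s3, s5, s7, s8}
E[(b | q) U q]: least fixpoint, start Z0 = Sat(q) = {s0, s1, s2, s3, s5, s7}, add states in Sat(b | q) with some successor in Z. Z1 = {s0, s1, s2, s3, s5, s7, s8}; fixed.
Sat(E[(b | q) U q]) = {s0, s1, s2, s3, s5, s7, s8}
Sat(AX E[(b | q) U q]) = {s : every successor in {s0, s1, s2, s3, s5, s7, s8}} = {s1, s2, s3, s5, s6, s7, s8}
s4 ∉ Sat(AX E[(b | q) U q]) = {s1, s2, s3, s5, s6, s7, s8}, so the formula does not hold at s4.

No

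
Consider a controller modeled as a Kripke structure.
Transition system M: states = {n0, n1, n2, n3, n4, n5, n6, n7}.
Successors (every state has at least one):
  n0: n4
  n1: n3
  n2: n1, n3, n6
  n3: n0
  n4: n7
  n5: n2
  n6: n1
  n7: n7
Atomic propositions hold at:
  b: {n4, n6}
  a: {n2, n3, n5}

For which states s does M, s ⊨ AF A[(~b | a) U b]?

Sat(~b) = {n0, n1, n2, n3, n5, n7}
Sat(~b | a) = {n0, n1, n2, n3, n5, n7}
A[(~b | a) U b]: least fixpoint, start Z0 = Sat(b) = {n4, n6}, add states in Sat(~b | a) with every successor in Z. Z1 = {n0, n4, n6}; Z2 = {n0, n3, n4, n6}; Z3 = {n0, n1, n3, n4, n6}; Z4 = {n0, n1, n2, n3, n4, n6}; Z5 = {n0, n1, n2, n3, n4, n5, n6}; fixed.
Sat(A[(~b | a) U b]) = {n0, n1, n2, n3, n4, n5, n6}
AF A[(~b | a) U b]: least fixpoint, start Z0 = {n0, n1, n2, n3, n4, n5, n6}, add states with every successor in Z. Already a fixed point.
Sat(AF A[(~b | a) U b]) = {n0, n1, n2, n3, n4, n5, n6}

{n0, n1, n2, n3, n4, n5, n6}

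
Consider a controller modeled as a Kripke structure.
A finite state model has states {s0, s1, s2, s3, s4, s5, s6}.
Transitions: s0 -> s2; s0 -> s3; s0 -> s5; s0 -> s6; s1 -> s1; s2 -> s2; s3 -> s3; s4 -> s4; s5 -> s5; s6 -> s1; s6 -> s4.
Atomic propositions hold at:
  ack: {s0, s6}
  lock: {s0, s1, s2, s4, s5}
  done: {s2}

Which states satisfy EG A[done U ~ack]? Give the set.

{s1, s2, s3, s4, s5}

Sat(~ack) = {s1, s2, s3, s4, s5}
A[done U ~ack]: least fixpoint, start Z0 = Sat(~ack) = {s1, s2, s3, s4, s5}, add states in Sat(done) with every successor in Z. Already a fixed point.
Sat(A[done U ~ack]) = {s1, s2, s3, s4, s5}
EG A[done U ~ack]: greatest fixpoint, start Z0 = {s1, s2, s3, s4, s5}, keep only states in Sat with some successor in Z. Already a fixed point.
Sat(EG A[done U ~ack]) = {s1, s2, s3, s4, s5}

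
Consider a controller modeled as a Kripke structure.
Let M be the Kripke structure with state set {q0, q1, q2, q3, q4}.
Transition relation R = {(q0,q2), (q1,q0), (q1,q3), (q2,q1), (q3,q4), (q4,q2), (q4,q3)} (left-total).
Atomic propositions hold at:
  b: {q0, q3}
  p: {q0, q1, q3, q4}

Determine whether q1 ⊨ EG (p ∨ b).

Sat(p ∨ b) = {q0, q1, q3, q4}
EG (p ∨ b): greatest fixpoint, start Z0 = {q0, q1, q3, q4}, keep only states in Sat with some successor in Z. Z1 = {q1, q3, q4}; fixed.
Sat(EG (p ∨ b)) = {q1, q3, q4}
q1 ∈ Sat(EG (p ∨ b)) = {q1, q3, q4}, so the formula holds at q1.

Yes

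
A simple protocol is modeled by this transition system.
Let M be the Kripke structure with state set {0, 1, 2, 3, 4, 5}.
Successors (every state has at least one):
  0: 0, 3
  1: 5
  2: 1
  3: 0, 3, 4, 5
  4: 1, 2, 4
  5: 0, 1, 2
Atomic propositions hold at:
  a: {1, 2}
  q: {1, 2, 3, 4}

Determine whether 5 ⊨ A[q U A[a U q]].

A[a U q]: least fixpoint, start Z0 = Sat(q) = {1, 2, 3, 4}, add states in Sat(a) with every successor in Z. Already a fixed point.
Sat(A[a U q]) = {1, 2, 3, 4}
A[q U A[a U q]]: least fixpoint, start Z0 = Sat(A[a U q]) = {1, 2, 3, 4}, add states in Sat(q) with every successor in Z. Already a fixed point.
Sat(A[q U A[a U q]]) = {1, 2, 3, 4}
5 ∉ Sat(A[q U A[a U q]]) = {1, 2, 3, 4}, so the formula does not hold at 5.

No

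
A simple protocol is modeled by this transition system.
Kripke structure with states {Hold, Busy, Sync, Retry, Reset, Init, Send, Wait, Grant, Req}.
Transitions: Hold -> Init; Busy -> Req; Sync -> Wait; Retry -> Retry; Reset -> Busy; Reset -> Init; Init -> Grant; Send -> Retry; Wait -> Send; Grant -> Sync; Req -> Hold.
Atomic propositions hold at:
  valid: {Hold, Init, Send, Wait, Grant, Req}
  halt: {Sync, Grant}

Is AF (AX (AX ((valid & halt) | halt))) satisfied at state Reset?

Sat(valid & halt) = {Grant}
Sat((valid & halt) | halt) = {Sync, Grant}
Sat(AX ((valid & halt) | halt)) = {s : every successor in {Sync, Grant}} = {Init, Grant}
Sat(AX (AX ((valid & halt) | halt))) = {s : every successor in {Init, Grant}} = {Hold, Init}
AF (AX (AX ((valid & halt) | halt))): least fixpoint, start Z0 = {Hold, Init}, add states with every successor in Z. Z1 = {Hold, Init, Req}; Z2 = {Hold, Busy, Init, Req}; Z3 = {Hold, Busy, Reset, Init, Req}; fixed.
Sat(AF (AX (AX ((valid & halt) | halt)))) = {Hold, Busy, Reset, Init, Req}
Reset ∈ Sat(AF (AX (AX ((valid & halt) | halt)))) = {Hold, Busy, Reset, Init, Req}, so the formula holds at Reset.

Yes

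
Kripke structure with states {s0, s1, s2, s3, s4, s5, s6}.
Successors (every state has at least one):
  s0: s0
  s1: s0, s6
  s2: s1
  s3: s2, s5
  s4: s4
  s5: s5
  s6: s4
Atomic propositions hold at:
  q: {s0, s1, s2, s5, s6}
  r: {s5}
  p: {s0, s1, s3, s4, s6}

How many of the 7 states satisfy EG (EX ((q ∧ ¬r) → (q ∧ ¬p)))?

4

Sat(¬r) = {s0, s1, s2, s3, s4, s6}
Sat(q ∧ ¬r) = {s0, s1, s2, s6}
Sat(¬p) = {s2, s5}
Sat(q ∧ ¬p) = {s2, s5}
Sat((q ∧ ¬r) → (q ∧ ¬p)) = {s2, s3, s4, s5}
Sat(EX ((q ∧ ¬r) → (q ∧ ¬p))) = {s : some successor in {s2, s3, s4, s5}} = {s3, s4, s5, s6}
EG (EX ((q ∧ ¬r) → (q ∧ ¬p))): greatest fixpoint, start Z0 = {s3, s4, s5, s6}, keep only states in Sat with some successor in Z. Already a fixed point.
Sat(EG (EX ((q ∧ ¬r) → (q ∧ ¬p)))) = {s3, s4, s5, s6}
|Sat(EG (EX ((q ∧ ¬r) → (q ∧ ¬p))))| = |{s3, s4, s5, s6}| = 4.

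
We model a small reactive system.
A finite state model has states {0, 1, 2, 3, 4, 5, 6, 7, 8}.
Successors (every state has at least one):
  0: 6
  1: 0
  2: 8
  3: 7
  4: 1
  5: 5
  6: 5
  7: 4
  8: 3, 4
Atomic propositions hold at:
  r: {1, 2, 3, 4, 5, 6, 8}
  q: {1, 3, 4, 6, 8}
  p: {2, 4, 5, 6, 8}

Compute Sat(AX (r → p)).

Sat(r → p) = {0, 2, 4, 5, 6, 7, 8}
Sat(AX (r → p)) = {s : every successor in {0, 2, 4, 5, 6, 7, 8}} = {0, 1, 2, 3, 5, 6, 7}

{0, 1, 2, 3, 5, 6, 7}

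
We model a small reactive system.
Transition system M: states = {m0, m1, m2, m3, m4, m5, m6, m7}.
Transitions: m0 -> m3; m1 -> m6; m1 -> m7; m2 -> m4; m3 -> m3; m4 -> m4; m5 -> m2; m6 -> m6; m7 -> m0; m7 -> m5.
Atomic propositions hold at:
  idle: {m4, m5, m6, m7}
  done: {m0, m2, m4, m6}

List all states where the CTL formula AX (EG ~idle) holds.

Sat(~idle) = {m0, m1, m2, m3}
EG ~idle: greatest fixpoint, start Z0 = {m0, m1, m2, m3}, keep only states in Sat with some successor in Z. Z1 = {m0, m3}; fixed.
Sat(EG ~idle) = {m0, m3}
Sat(AX (EG ~idle)) = {s : every successor in {m0, m3}} = {m0, m3}

{m0, m3}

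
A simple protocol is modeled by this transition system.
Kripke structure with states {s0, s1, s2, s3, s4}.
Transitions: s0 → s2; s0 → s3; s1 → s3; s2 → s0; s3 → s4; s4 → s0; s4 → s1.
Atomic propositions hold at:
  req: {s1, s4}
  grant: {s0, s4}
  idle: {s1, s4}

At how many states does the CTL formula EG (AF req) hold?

AF req: least fixpoint, start Z0 = {s1, s4}, add states with every successor in Z. Z1 = {s1, s3, s4}; fixed.
Sat(AF req) = {s1, s3, s4}
EG (AF req): greatest fixpoint, start Z0 = {s1, s3, s4}, keep only states in Sat with some successor in Z. Already a fixed point.
Sat(EG (AF req)) = {s1, s3, s4}
|Sat(EG (AF req))| = |{s1, s3, s4}| = 3.

3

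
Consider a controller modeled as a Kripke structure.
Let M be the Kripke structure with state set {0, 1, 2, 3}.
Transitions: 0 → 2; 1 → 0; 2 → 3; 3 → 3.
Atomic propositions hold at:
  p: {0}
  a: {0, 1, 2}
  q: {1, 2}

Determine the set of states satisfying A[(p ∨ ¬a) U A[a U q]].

Sat(¬a) = {3}
Sat(p ∨ ¬a) = {0, 3}
A[a U q]: least fixpoint, start Z0 = Sat(q) = {1, 2}, add states in Sat(a) with every successor in Z. Z1 = {0, 1, 2}; fixed.
Sat(A[a U q]) = {0, 1, 2}
A[(p ∨ ¬a) U A[a U q]]: least fixpoint, start Z0 = Sat(A[a U q]) = {0, 1, 2}, add states in Sat(p ∨ ¬a) with every successor in Z. Already a fixed point.
Sat(A[(p ∨ ¬a) U A[a U q]]) = {0, 1, 2}

{0, 1, 2}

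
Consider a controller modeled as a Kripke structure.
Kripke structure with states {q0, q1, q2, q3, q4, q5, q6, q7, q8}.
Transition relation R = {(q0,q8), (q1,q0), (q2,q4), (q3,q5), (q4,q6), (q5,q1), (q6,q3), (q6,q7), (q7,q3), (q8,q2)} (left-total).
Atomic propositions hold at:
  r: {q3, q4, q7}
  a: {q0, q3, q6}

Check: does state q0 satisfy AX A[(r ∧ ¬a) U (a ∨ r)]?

No

Sat(¬a) = {q1, q2, q4, q5, q7, q8}
Sat(r ∧ ¬a) = {q4, q7}
Sat(a ∨ r) = {q0, q3, q4, q6, q7}
A[(r ∧ ¬a) U (a ∨ r)]: least fixpoint, start Z0 = Sat((a ∨ r)) = {q0, q3, q4, q6, q7}, add states in Sat(r ∧ ¬a) with every successor in Z. Already a fixed point.
Sat(A[(r ∧ ¬a) U (a ∨ r)]) = {q0, q3, q4, q6, q7}
Sat(AX A[(r ∧ ¬a) U (a ∨ r)]) = {s : every successor in {q0, q3, q4, q6, q7}} = {q1, q2, q4, q6, q7}
q0 ∉ Sat(AX A[(r ∧ ¬a) U (a ∨ r)]) = {q1, q2, q4, q6, q7}, so the formula does not hold at q0.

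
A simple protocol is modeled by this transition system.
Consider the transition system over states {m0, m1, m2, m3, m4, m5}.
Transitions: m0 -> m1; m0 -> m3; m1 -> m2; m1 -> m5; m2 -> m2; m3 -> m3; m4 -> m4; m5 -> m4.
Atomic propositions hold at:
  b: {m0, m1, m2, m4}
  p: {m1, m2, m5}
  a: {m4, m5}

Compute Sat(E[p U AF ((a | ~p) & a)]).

{m1, m4, m5}

Sat(~p) = {m0, m3, m4}
Sat(a | ~p) = {m0, m3, m4, m5}
Sat((a | ~p) & a) = {m4, m5}
AF ((a | ~p) & a): least fixpoint, start Z0 = {m4, m5}, add states with every successor in Z. Already a fixed point.
Sat(AF ((a | ~p) & a)) = {m4, m5}
E[p U AF ((a | ~p) & a)]: least fixpoint, start Z0 = Sat(AF ((a | ~p) & a)) = {m4, m5}, add states in Sat(p) with some successor in Z. Z1 = {m1, m4, m5}; fixed.
Sat(E[p U AF ((a | ~p) & a)]) = {m1, m4, m5}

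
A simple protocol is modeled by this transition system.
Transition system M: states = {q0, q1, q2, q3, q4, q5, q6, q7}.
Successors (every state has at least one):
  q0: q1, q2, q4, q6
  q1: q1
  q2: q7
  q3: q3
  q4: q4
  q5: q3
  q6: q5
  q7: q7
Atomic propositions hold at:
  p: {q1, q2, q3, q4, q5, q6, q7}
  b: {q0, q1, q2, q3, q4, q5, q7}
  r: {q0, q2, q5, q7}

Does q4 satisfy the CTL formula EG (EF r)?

No

EF r: least fixpoint, start Z0 = {q0, q2, q5, q7}, add states with some successor in Z. Z1 = {q0, q2, q5, q6, q7}; fixed.
Sat(EF r) = {q0, q2, q5, q6, q7}
EG (EF r): greatest fixpoint, start Z0 = {q0, q2, q5, q6, q7}, keep only states in Sat with some successor in Z. Z1 = {q0, q2, q6, q7}; Z2 = {q0, q2, q7}; fixed.
Sat(EG (EF r)) = {q0, q2, q7}
q4 ∉ Sat(EG (EF r)) = {q0, q2, q7}, so the formula does not hold at q4.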